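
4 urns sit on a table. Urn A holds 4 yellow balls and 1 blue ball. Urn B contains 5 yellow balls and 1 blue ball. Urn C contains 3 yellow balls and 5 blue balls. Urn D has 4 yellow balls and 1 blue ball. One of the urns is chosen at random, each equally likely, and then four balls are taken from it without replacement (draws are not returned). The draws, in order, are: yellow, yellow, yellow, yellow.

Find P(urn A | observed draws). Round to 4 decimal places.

The likelihood of the observed sequence under each hypothesis: P(data | urn A) = (4/5)(3/4)(2/3)(1/2) = 1/5; P(data | urn B) = (5/6)(4/5)(3/4)(2/3) = 1/3; P(data | urn C) = (3/8)(2/7)(1/6)(0/5) = 0; P(data | urn D) = (4/5)(3/4)(2/3)(1/2) = 1/5.
Multiplying each by its prior: 1/4 · 1/5 = 1/20, 1/4 · 1/3 = 1/12, 1/4 · 0 = 0, 1/4 · 1/5 = 1/20; with total 11/60.
Therefore the posterior P(urn A | data) = (1/20) / (11/60) = 3/11.

0.2727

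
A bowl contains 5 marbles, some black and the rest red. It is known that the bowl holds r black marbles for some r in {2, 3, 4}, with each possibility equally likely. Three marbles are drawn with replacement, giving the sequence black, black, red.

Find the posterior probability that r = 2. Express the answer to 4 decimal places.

0.2609

Under each hypothesis, the probability of the observed sequence is: P(data | r = 2) = (2/5)(2/5)(3/5) = 12/125; P(data | r = 3) = (3/5)(3/5)(2/5) = 18/125; P(data | r = 4) = (4/5)(4/5)(1/5) = 16/125.
Multiplying each by its prior: 1/3 · 12/125 = 4/125, 1/3 · 18/125 = 6/125, 1/3 · 16/125 = 16/375; these sum to 46/375.
Hence P(r = 2 | data) = (4/125) / (46/375) = 6/23.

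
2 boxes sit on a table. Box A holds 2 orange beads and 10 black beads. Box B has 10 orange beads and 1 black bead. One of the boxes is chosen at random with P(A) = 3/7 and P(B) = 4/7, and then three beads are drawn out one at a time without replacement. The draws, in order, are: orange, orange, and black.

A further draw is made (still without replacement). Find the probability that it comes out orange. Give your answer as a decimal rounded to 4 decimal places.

0.8889

For each hypothesis, P(data | H) works out to: P(data | box A) = (2/12)(1/11)(10/10) = 1/66; P(data | box B) = (10/11)(9/10)(1/9) = 1/11.
Weighting by the prior gives 3/7 · 1/66 = 1/154, 4/7 · 1/11 = 4/77; with total 9/154.
Normalising, the posterior is P(box A | data) = 1/9, P(box B | data) = 8/9.
The predictive probability is P(orange next | data) = (0)(1/9) + (1)(8/9) = 8/9.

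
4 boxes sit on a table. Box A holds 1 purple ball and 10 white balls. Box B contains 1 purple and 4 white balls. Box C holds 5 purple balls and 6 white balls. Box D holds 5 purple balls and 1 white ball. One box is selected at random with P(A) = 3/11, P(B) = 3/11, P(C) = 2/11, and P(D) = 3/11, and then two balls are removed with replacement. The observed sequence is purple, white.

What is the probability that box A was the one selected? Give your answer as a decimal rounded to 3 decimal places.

Under each hypothesis, the probability of the observed sequence is: P(data | box A) = (1/11)(10/11) = 0.082645; P(data | box B) = (1/5)(4/5) = 0.16; P(data | box C) = (5/11)(6/11) = 0.24793; P(data | box D) = (5/6)(1/6) = 0.13889.
The prior-weighted likelihoods are 3/11 · 0.082645 = 0.022539, 3/11 · 0.16 = 0.043636, 2/11 · 0.24793 = 0.045079, 3/11 · 0.13889 = 0.037879; with total 0.14913.
Therefore the posterior P(box A | data) = (0.022539) / (0.14913) = 0.15114.

0.151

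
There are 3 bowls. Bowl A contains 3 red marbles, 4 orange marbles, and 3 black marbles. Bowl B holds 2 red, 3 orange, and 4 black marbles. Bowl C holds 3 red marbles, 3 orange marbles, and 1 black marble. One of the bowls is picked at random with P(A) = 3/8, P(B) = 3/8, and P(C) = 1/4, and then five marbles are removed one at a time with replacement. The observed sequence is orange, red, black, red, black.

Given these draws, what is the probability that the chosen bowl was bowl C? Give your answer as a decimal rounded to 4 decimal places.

0.1416

Compute the likelihood of the observed sequence for each case: P(data | bowl A) = (4/10)(3/10)(3/10)(3/10)(3/10) = 0.00324; P(data | bowl B) = (3/9)(2/9)(4/9)(2/9)(4/9) = 0.0032515; P(data | bowl C) = (3/7)(3/7)(1/7)(3/7)(1/7) = 0.0016065.
Weighting by the prior gives 3/8 · 0.00324 = 0.001215, 3/8 · 0.0032515 = 0.0012193, 1/4 · 0.0016065 = 0.00040162; with total 0.0028359.
Therefore the posterior P(bowl C | data) = (0.00040162) / (0.0028359) = 0.14162.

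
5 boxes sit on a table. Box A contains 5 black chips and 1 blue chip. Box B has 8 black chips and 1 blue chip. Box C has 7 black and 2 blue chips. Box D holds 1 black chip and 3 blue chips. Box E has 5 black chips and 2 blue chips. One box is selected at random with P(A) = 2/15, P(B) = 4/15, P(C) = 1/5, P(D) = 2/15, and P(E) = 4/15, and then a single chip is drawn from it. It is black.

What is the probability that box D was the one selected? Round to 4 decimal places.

0.0458

For each hypothesis, P(data | H) works out to: P(data | box A) = (5/6) = 5/6; P(data | box B) = (8/9) = 8/9; P(data | box C) = (7/9) = 7/9; P(data | box D) = (1/4) = 1/4; P(data | box E) = (5/7) = 5/7.
Weighting by the prior gives 2/15 · 5/6 = 1/9, 4/15 · 8/9 = 32/135, 1/5 · 7/9 = 7/45, 2/15 · 1/4 = 1/30, 4/15 · 5/7 = 4/21; summing to 275/378.
Therefore the posterior P(box D | data) = (1/30) / (275/378) = 63/1375.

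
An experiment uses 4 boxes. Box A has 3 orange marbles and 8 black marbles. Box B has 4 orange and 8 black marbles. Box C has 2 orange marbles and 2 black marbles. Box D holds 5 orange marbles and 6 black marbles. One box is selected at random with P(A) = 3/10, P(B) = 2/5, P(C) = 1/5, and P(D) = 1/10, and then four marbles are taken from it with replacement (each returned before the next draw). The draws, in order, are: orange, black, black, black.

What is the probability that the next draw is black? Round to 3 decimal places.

0.655

For each hypothesis, P(data | H) works out to: P(data | box A) = (3/11)(8/11)(8/11)(8/11) = 0.10491; P(data | box B) = (4/12)(8/12)(8/12)(8/12) = 0.098765; P(data | box C) = (2/4)(2/4)(2/4)(2/4) = 0.0625; P(data | box D) = (5/11)(6/11)(6/11)(6/11) = 0.073765.
The prior-weighted likelihoods are 3/10 · 0.10491 = 0.031473, 2/5 · 0.098765 = 0.039506, 1/5 · 0.0625 = 0.0125, 1/10 · 0.073765 = 0.0073765; with total 0.090856.
Dividing through by the total gives posterior P(box A | data) = 0.34641, P(box B | data) = 0.43482, P(box C | data) = 0.13758, P(box D | data) = 0.081189.
Averaging over the posterior, P(black next | data) = (8/11)(0.34641) + (2/3)(0.43482) + (1/2)(0.13758) + (6/11)(0.081189) = 0.65489.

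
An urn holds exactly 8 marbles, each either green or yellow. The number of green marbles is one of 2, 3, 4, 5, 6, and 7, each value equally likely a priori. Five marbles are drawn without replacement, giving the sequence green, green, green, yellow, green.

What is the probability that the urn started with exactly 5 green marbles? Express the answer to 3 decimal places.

The likelihood of the observed sequence under each hypothesis: P(data | r = 2) = (2/8)(1/7)(0/6) = 0; P(data | r = 3) = (3/8)(2/7)(1/6)(5/5)(0/4) = 0; P(data | r = 4) = (4/8)(3/7)(2/6)(4/5)(1/4) = 1/70; P(data | r = 5) = (5/8)(4/7)(3/6)(3/5)(2/4) = 3/56; P(data | r = 6) = (6/8)(5/7)(4/6)(2/5)(3/4) = 3/28; P(data | r = 7) = (7/8)(6/7)(5/6)(1/5)(4/4) = 1/8.
The prior-weighted likelihoods are 1/6 · 0 = 0, 1/6 · 0 = 0, 1/6 · 1/70 = 1/420, 1/6 · 3/56 = 1/112, 1/6 · 3/28 = 1/56, 1/6 · 1/8 = 1/48; with total 1/20.
So P(r = 5 | data) = (1/112) / (1/20) = 5/28.

0.179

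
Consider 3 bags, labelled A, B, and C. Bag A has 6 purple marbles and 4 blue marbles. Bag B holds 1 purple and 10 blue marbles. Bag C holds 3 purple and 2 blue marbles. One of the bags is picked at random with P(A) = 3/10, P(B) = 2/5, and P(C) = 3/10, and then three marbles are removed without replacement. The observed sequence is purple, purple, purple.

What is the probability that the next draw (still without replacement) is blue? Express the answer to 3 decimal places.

The likelihood of the observed sequence under each hypothesis: P(data | bag A) = (6/10)(5/9)(4/8) = 1/6; P(data | bag B) = (1/11)(0/10) = 0; P(data | bag C) = (3/5)(2/4)(1/3) = 1/10.
Weighting by the prior gives 3/10 · 1/6 = 1/20, 2/5 · 0 = 0, 3/10 · 1/10 = 3/100; with total 2/25.
Dividing through by the total gives posterior P(bag A | data) = 5/8, P(bag B | data) = 0, P(bag C | data) = 3/8.
The predictive probability is P(blue next | data) = (4/7)(5/8) + (1)(3/8) = 41/56.

0.732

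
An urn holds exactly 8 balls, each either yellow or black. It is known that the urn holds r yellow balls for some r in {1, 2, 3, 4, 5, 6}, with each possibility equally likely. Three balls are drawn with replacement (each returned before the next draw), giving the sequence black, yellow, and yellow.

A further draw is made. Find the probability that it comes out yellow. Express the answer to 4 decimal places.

For each hypothesis, P(data | H) works out to: P(data | r = 1) = (7/8)(1/8)(1/8) = 0.013672; P(data | r = 2) = (6/8)(2/8)(2/8) = 0.046875; P(data | r = 3) = (5/8)(3/8)(3/8) = 0.087891; P(data | r = 4) = (4/8)(4/8)(4/8) = 0.125; P(data | r = 5) = (3/8)(5/8)(5/8) = 0.14648; P(data | r = 6) = (2/8)(6/8)(6/8) = 0.14062.
Multiplying each by its prior: 1/6 · 0.013672 = 0.0022786, 1/6 · 0.046875 = 0.0078125, 1/6 · 0.087891 = 0.014648, 1/6 · 0.125 = 0.020833, 1/6 · 0.14648 = 0.024414, 1/6 · 0.14062 = 0.023438; summing to 0.093424.
Dividing through by the total gives posterior P(r = 1 | data) = 0.02439, P(r = 2 | data) = 0.083624, P(r = 3 | data) = 0.15679, P(r = 4 | data) = 0.223, P(r = 5 | data) = 0.26132, P(r = 6 | data) = 0.25087.
So P(yellow next | data) = Σ P(yellow next | H) P(H | data) = (1/8)(0.02439) + (1/4)(0.083624) + (3/8)(0.15679) + (1/2)(0.223) + (5/8)(0.26132) + (3/4)(0.25087) = 0.54573.

0.5457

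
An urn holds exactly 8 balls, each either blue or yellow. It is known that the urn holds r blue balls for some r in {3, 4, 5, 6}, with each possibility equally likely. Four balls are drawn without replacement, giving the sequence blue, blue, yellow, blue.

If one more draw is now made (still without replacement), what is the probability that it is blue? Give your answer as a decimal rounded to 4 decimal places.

0.5385

The likelihood of the observed sequence under each hypothesis: P(data | r = 3) = (3/8)(2/7)(5/6)(1/5) = 1/56; P(data | r = 4) = (4/8)(3/7)(4/6)(2/5) = 2/35; P(data | r = 5) = (5/8)(4/7)(3/6)(3/5) = 3/28; P(data | r = 6) = (6/8)(5/7)(2/6)(4/5) = 1/7.
Weighting by the prior gives 1/4 · 1/56 = 1/224, 1/4 · 2/35 = 1/70, 1/4 · 3/28 = 3/112, 1/4 · 1/7 = 1/28; with total 13/160.
Normalising, the posterior is P(r = 3 | data) = 5/91, P(r = 4 | data) = 16/91, P(r = 5 | data) = 30/91, P(r = 6 | data) = 40/91.
So P(blue next | data) = Σ P(blue next | H) P(H | data) = (0)(5/91) + (1/4)(16/91) + (1/2)(30/91) + (3/4)(40/91) = 7/13.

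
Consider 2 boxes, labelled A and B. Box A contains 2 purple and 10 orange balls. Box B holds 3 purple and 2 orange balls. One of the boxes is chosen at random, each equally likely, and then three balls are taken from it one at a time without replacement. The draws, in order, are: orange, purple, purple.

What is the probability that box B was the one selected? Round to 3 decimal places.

Under each hypothesis, the probability of the observed sequence is: P(data | box A) = (10/12)(2/11)(1/10) = 1/66; P(data | box B) = (2/5)(3/4)(2/3) = 1/5.
Multiplying each by its prior: 1/2 · 1/66 = 1/132, 1/2 · 1/5 = 1/10; summing to 71/660.
By Bayes' rule, P(box B | data) = (1/10) / (71/660) = 66/71.

0.930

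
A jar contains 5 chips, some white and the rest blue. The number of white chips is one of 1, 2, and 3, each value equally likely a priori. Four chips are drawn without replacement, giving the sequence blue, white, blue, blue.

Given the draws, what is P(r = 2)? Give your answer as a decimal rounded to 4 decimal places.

For each hypothesis, P(data | H) works out to: P(data | r = 1) = (4/5)(1/4)(3/3)(2/2) = 1/5; P(data | r = 2) = (3/5)(2/4)(2/3)(1/2) = 1/10; P(data | r = 3) = (2/5)(3/4)(1/3)(0/2) = 0.
Weighting by the prior gives 1/3 · 1/5 = 1/15, 1/3 · 1/10 = 1/30, 1/3 · 0 = 0; these sum to 1/10.
Hence P(r = 2 | data) = (1/30) / (1/10) = 1/3.

0.3333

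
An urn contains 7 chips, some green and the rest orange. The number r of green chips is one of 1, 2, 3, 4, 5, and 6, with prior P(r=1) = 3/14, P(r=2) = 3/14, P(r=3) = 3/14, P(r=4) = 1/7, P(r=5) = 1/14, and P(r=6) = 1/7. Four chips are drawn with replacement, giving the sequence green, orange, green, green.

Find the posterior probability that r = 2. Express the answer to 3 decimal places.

The likelihood of the observed sequence under each hypothesis: P(data | r = 1) = (1/7)(6/7)(1/7)(1/7) = 0.002499; P(data | r = 2) = (2/7)(5/7)(2/7)(2/7) = 0.01666; P(data | r = 3) = (3/7)(4/7)(3/7)(3/7) = 0.044981; P(data | r = 4) = (4/7)(3/7)(4/7)(4/7) = 0.079967; P(data | r = 5) = (5/7)(2/7)(5/7)(5/7) = 0.10412; P(data | r = 6) = (6/7)(1/7)(6/7)(6/7) = 0.089963.
The prior-weighted likelihoods are 3/14 · 0.002499 = 0.00053549, 3/14 · 0.01666 = 0.0035699, 3/14 · 0.044981 = 0.0096388, 1/7 · 0.079967 = 0.011424, 1/14 · 0.10412 = 0.0074374, 1/7 · 0.089963 = 0.012852; summing to 0.045457.
Therefore the posterior P(r = 2 | data) = (0.0035699) / (0.045457) = 0.078534.

0.079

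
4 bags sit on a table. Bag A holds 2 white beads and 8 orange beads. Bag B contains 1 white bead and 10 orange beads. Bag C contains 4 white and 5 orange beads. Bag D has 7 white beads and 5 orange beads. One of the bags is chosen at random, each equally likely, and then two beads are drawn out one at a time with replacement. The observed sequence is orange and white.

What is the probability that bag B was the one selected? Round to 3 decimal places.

0.113

Compute the likelihood of the observed sequence for each case: P(data | bag A) = (8/10)(2/10) = 0.16; P(data | bag B) = (10/11)(1/11) = 0.082645; P(data | bag C) = (5/9)(4/9) = 0.24691; P(data | bag D) = (5/12)(7/12) = 0.24306.
Multiplying each by its prior: 1/4 · 0.16 = 0.04, 1/4 · 0.082645 = 0.020661, 1/4 · 0.24691 = 0.061728, 1/4 · 0.24306 = 0.060764; with total 0.18315.
By Bayes' rule, P(bag B | data) = (0.020661) / (0.18315) = 0.11281.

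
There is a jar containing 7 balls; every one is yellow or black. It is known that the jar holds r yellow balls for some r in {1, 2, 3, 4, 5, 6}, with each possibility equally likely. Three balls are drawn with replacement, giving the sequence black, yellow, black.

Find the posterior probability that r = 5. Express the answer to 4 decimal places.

The likelihood of the observed sequence under each hypothesis: P(data | r = 1) = (6/7)(1/7)(6/7) = 0.10496; P(data | r = 2) = (5/7)(2/7)(5/7) = 0.14577; P(data | r = 3) = (4/7)(3/7)(4/7) = 0.13994; P(data | r = 4) = (3/7)(4/7)(3/7) = 0.10496; P(data | r = 5) = (2/7)(5/7)(2/7) = 0.058309; P(data | r = 6) = (1/7)(6/7)(1/7) = 0.017493.
The prior-weighted likelihoods are 1/6 · 0.10496 = 0.017493, 1/6 · 0.14577 = 0.024295, 1/6 · 0.13994 = 0.023324, 1/6 · 0.10496 = 0.017493, 1/6 · 0.058309 = 0.0097182, 1/6 · 0.017493 = 0.0029155; summing to 0.095238.
So P(r = 5 | data) = (0.0097182) / (0.095238) = 0.10204.

0.1020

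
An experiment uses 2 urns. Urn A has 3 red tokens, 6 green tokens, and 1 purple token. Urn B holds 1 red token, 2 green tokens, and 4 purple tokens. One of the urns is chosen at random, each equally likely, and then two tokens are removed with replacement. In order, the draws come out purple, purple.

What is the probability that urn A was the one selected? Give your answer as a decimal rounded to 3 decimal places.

The likelihood of the observed sequence under each hypothesis: P(data | urn A) = (1/10)(1/10) = 0.01; P(data | urn B) = (4/7)(4/7) = 0.32653.
The prior-weighted likelihoods are 1/2 · 0.01 = 0.005, 1/2 · 0.32653 = 0.16327; with total 0.16827.
By Bayes' rule, P(urn A | data) = (0.005) / (0.16827) = 0.029715.

0.030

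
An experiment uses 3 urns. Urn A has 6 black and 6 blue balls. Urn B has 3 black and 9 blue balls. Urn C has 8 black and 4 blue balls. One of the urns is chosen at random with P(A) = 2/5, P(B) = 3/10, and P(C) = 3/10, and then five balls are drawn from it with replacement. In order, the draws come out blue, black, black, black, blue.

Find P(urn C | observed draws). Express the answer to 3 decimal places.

Under each hypothesis, the probability of the observed sequence is: P(data | urn A) = (6/12)(6/12)(6/12)(6/12)(6/12) = 0.03125; P(data | urn B) = (9/12)(3/12)(3/12)(3/12)(9/12) = 0.0087891; P(data | urn C) = (4/12)(8/12)(8/12)(8/12)(4/12) = 0.032922.
Weighting by the prior gives 2/5 · 0.03125 = 0.0125, 3/10 · 0.0087891 = 0.0026367, 3/10 · 0.032922 = 0.0098765; summing to 0.025013.
So P(urn C | data) = (0.0098765) / (0.025013) = 0.39485.

0.395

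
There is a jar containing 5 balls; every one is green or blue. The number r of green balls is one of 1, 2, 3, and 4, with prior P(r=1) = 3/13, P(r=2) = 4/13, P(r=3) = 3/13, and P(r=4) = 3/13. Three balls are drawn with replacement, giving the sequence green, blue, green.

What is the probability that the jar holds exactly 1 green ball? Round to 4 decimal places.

The likelihood of the observed sequence under each hypothesis: P(data | r = 1) = (1/5)(4/5)(1/5) = 0.032; P(data | r = 2) = (2/5)(3/5)(2/5) = 0.096; P(data | r = 3) = (3/5)(2/5)(3/5) = 0.144; P(data | r = 4) = (4/5)(1/5)(4/5) = 0.128.
The prior-weighted likelihoods are 3/13 · 0.032 = 0.0073846, 4/13 · 0.096 = 0.029538, 3/13 · 0.144 = 0.033231, 3/13 · 0.128 = 0.029538; these sum to 0.099692.
By Bayes' rule, P(r = 1 | data) = (0.0073846) / (0.099692) = 0.074074.

0.0741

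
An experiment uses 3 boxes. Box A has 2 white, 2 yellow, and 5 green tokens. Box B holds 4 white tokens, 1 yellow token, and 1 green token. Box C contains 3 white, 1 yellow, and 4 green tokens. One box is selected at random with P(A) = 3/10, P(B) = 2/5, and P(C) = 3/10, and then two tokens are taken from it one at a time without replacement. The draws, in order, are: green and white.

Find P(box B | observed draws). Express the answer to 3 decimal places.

Compute the likelihood of the observed sequence for each case: P(data | box A) = (5/9)(2/8) = 0.13889; P(data | box B) = (1/6)(4/5) = 0.13333; P(data | box C) = (4/8)(3/7) = 0.21429.
Weighting by the prior gives 3/10 · 0.13889 = 0.041667, 2/5 · 0.13333 = 0.053333, 3/10 · 0.21429 = 0.064286; these sum to 0.15929.
Therefore the posterior P(box B | data) = (0.053333) / (0.15929) = 0.33483.

0.335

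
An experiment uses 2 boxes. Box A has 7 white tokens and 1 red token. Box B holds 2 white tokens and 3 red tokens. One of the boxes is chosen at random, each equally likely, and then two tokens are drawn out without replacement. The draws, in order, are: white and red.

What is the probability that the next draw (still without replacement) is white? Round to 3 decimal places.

0.529

For each hypothesis, P(data | H) works out to: P(data | box A) = (7/8)(1/7) = 1/8; P(data | box B) = (2/5)(3/4) = 3/10.
The prior-weighted likelihoods are 1/2 · 1/8 = 1/16, 1/2 · 3/10 = 3/20; these sum to 17/80.
Dividing through by the total gives posterior P(box A | data) = 5/17, P(box B | data) = 12/17.
Averaging over the posterior, P(white next | data) = (1)(5/17) + (1/3)(12/17) = 9/17.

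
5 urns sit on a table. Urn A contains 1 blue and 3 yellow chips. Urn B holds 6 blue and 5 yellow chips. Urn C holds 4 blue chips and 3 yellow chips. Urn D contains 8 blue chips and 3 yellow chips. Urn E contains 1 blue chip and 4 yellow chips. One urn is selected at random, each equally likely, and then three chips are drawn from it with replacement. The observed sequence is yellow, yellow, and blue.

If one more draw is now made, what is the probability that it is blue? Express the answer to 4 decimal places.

The likelihood of the observed sequence under each hypothesis: P(data | urn A) = (3/4)(3/4)(1/4) = 0.14062; P(data | urn B) = (5/11)(5/11)(6/11) = 0.1127; P(data | urn C) = (3/7)(3/7)(4/7) = 0.10496; P(data | urn D) = (3/11)(3/11)(8/11) = 0.054095; P(data | urn E) = (4/5)(4/5)(1/5) = 0.128.
Weighting by the prior gives 1/5 · 0.14062 = 0.028125, 1/5 · 0.1127 = 0.022539, 1/5 · 0.10496 = 0.020991, 1/5 · 0.054095 = 0.010819, 1/5 · 0.128 = 0.0256; with total 0.10807.
Dividing through by the total gives posterior P(urn A | data) = 0.26024, P(urn B | data) = 0.20855, P(urn C | data) = 0.19423, P(urn D | data) = 0.10011, P(urn E | data) = 0.23687.
So P(blue next | data) = Σ P(blue next | H) P(H | data) = (1/4)(0.26024) + (6/11)(0.20855) + (4/7)(0.19423) + (8/11)(0.10011) + (1/5)(0.23687) = 0.40998.

0.4100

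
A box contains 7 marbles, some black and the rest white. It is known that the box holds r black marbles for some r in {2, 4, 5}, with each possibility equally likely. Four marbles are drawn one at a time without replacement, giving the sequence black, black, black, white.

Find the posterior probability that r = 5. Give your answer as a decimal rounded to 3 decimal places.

Compute the likelihood of the observed sequence for each case: P(data | r = 2) = (2/7)(1/6)(0/5) = 0; P(data | r = 4) = (4/7)(3/6)(2/5)(3/4) = 3/35; P(data | r = 5) = (5/7)(4/6)(3/5)(2/4) = 1/7.
The prior-weighted likelihoods are 1/3 · 0 = 0, 1/3 · 3/35 = 1/35, 1/3 · 1/7 = 1/21; summing to 8/105.
By Bayes' rule, P(r = 5 | data) = (1/21) / (8/105) = 5/8.

0.625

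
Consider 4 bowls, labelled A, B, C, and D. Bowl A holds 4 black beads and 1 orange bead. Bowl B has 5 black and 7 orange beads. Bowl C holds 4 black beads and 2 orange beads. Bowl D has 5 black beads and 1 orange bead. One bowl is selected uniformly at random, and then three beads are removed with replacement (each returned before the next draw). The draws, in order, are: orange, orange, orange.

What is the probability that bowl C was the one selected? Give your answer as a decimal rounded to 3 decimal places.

Under each hypothesis, the probability of the observed sequence is: P(data | bowl A) = (1/5)(1/5)(1/5) = 0.008; P(data | bowl B) = (7/12)(7/12)(7/12) = 0.1985; P(data | bowl C) = (2/6)(2/6)(2/6) = 0.037037; P(data | bowl D) = (1/6)(1/6)(1/6) = 0.0046296.
The prior-weighted likelihoods are 1/4 · 0.008 = 0.002, 1/4 · 0.1985 = 0.049624, 1/4 · 0.037037 = 0.0092593, 1/4 · 0.0046296 = 0.0011574; with total 0.062041.
Hence P(bowl C | data) = (0.0092593) / (0.062041) = 0.14925.

0.149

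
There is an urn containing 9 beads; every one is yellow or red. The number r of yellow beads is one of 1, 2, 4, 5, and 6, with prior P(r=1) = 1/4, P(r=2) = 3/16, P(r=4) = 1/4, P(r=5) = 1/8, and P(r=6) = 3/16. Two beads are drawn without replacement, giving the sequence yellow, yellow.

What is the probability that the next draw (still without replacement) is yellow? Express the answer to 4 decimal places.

The likelihood of the observed sequence under each hypothesis: P(data | r = 1) = (1/9)(0/8) = 0; P(data | r = 2) = (2/9)(1/8) = 1/36; P(data | r = 4) = (4/9)(3/8) = 1/6; P(data | r = 5) = (5/9)(4/8) = 5/18; P(data | r = 6) = (6/9)(5/8) = 5/12.
The prior-weighted likelihoods are 1/4 · 0 = 0, 3/16 · 1/36 = 1/192, 1/4 · 1/6 = 1/24, 1/8 · 5/18 = 5/144, 3/16 · 5/12 = 5/64; with total 23/144.
The posterior is then P(r = 1 | data) = 0, P(r = 2 | data) = 3/92, P(r = 4 | data) = 6/23, P(r = 5 | data) = 5/23, P(r = 6 | data) = 45/92.
The predictive probability is P(yellow next | data) = (0)(3/92) + (2/7)(6/23) + (3/7)(5/23) + (4/7)(45/92) = 72/161.

0.4472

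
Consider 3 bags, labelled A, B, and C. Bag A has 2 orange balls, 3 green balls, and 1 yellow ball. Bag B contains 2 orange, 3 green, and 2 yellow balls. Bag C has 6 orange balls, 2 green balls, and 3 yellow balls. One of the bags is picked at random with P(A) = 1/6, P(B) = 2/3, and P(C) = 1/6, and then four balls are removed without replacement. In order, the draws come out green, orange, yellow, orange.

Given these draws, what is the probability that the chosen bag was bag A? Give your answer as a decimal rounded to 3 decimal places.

0.173

The likelihood of the observed sequence under each hypothesis: P(data | bag A) = (3/6)(2/5)(1/4)(1/3) = 0.016667; P(data | bag B) = (3/7)(2/6)(2/5)(1/4) = 0.014286; P(data | bag C) = (2/11)(6/10)(3/9)(5/8) = 0.022727.
The prior-weighted likelihoods are 1/6 · 0.016667 = 0.0027778, 2/3 · 0.014286 = 0.0095238, 1/6 · 0.022727 = 0.0037879; these sum to 0.016089.
So P(bag A | data) = (0.0027778) / (0.016089) = 0.17265.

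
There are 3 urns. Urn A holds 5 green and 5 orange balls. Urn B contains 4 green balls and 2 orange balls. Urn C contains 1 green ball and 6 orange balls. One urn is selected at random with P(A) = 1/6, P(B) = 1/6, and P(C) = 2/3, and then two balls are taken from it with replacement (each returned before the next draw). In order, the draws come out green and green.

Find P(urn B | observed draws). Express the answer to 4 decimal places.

Under each hypothesis, the probability of the observed sequence is: P(data | urn A) = (5/10)(5/10) = 0.25; P(data | urn B) = (4/6)(4/6) = 0.44444; P(data | urn C) = (1/7)(1/7) = 0.020408.
The prior-weighted likelihoods are 1/6 · 0.25 = 0.041667, 1/6 · 0.44444 = 0.074074, 2/3 · 0.020408 = 0.013605; these sum to 0.12935.
By Bayes' rule, P(urn B | data) = (0.074074) / (0.12935) = 0.57268.

0.5727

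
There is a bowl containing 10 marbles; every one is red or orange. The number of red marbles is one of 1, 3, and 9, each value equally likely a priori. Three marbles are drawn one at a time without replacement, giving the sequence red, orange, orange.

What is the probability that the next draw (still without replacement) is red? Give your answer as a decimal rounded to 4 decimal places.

For each hypothesis, P(data | H) works out to: P(data | r = 1) = (1/10)(9/9)(8/8) = 1/10; P(data | r = 3) = (3/10)(7/9)(6/8) = 7/40; P(data | r = 9) = (9/10)(1/9)(0/8) = 0.
Weighting by the prior gives 1/3 · 1/10 = 1/30, 1/3 · 7/40 = 7/120, 1/3 · 0 = 0; these sum to 11/120.
Normalising, the posterior is P(r = 1 | data) = 4/11, P(r = 3 | data) = 7/11, P(r = 9 | data) = 0.
So P(red next | data) = Σ P(red next | H) P(H | data) = (0)(4/11) + (2/7)(7/11) = 2/11.

0.1818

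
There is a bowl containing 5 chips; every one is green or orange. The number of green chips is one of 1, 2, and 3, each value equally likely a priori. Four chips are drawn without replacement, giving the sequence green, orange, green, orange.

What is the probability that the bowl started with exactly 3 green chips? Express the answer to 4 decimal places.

Under each hypothesis, the probability of the observed sequence is: P(data | r = 1) = (1/5)(4/4)(0/3) = 0; P(data | r = 2) = (2/5)(3/4)(1/3)(2/2) = 1/10; P(data | r = 3) = (3/5)(2/4)(2/3)(1/2) = 1/10.
Multiplying each by its prior: 1/3 · 0 = 0, 1/3 · 1/10 = 1/30, 1/3 · 1/10 = 1/30; summing to 1/15.
So P(r = 3 | data) = (1/30) / (1/15) = 1/2.

0.5000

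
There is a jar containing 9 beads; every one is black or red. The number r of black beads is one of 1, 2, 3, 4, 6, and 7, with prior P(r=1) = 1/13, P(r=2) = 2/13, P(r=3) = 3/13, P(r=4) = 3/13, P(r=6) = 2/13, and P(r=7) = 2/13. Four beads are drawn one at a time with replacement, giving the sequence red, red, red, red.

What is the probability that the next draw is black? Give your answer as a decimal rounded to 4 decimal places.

0.2548

The likelihood of the observed sequence under each hypothesis: P(data | r = 1) = (8/9)(8/9)(8/9)(8/9) = 0.6243; P(data | r = 2) = (7/9)(7/9)(7/9)(7/9) = 0.36595; P(data | r = 3) = (6/9)(6/9)(6/9)(6/9) = 0.19753; P(data | r = 4) = (5/9)(5/9)(5/9)(5/9) = 0.09526; P(data | r = 6) = (3/9)(3/9)(3/9)(3/9) = 0.012346; P(data | r = 7) = (2/9)(2/9)(2/9)(2/9) = 0.0024387.
The prior-weighted likelihoods are 1/13 · 0.6243 = 0.048023, 2/13 · 0.36595 = 0.0563, 3/13 · 0.19753 = 0.045584, 3/13 · 0.09526 = 0.021983, 2/13 · 0.012346 = 0.0018993, 2/13 · 0.0024387 = 0.00037518; these sum to 0.17416.
Dividing through by the total gives posterior P(r = 1 | data) = 0.27573, P(r = 2 | data) = 0.32326, P(r = 3 | data) = 0.26173, P(r = 4 | data) = 0.12622, P(r = 6 | data) = 0.010905, P(r = 7 | data) = 0.0021542.
So P(black next | data) = Σ P(black next | H) P(H | data) = (1/9)(0.27573) + (2/9)(0.32326) + (1/3)(0.26173) + (4/9)(0.12622) + (2/3)(0.010905) + (7/9)(0.0021542) = 0.25476.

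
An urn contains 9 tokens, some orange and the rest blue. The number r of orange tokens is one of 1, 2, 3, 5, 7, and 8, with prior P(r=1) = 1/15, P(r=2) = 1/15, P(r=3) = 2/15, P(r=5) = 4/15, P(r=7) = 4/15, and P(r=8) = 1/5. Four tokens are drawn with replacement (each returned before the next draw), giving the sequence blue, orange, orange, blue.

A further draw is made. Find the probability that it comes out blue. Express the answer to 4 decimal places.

Compute the likelihood of the observed sequence for each case: P(data | r = 1) = (8/9)(1/9)(1/9)(8/9) = 0.0097546; P(data | r = 2) = (7/9)(2/9)(2/9)(7/9) = 0.029873; P(data | r = 3) = (6/9)(3/9)(3/9)(6/9) = 0.049383; P(data | r = 5) = (4/9)(5/9)(5/9)(4/9) = 0.060966; P(data | r = 7) = (2/9)(7/9)(7/9)(2/9) = 0.029873; P(data | r = 8) = (1/9)(8/9)(8/9)(1/9) = 0.0097546.
The prior-weighted likelihoods are 1/15 · 0.0097546 = 0.00065031, 1/15 · 0.029873 = 0.0019916, 2/15 · 0.049383 = 0.0065844, 4/15 · 0.060966 = 0.016258, 4/15 · 0.029873 = 0.0079663, 1/5 · 0.0097546 = 0.0019509; summing to 0.035401.
Dividing through by the total gives posterior P(r = 1 | data) = 0.01837, P(r = 2 | data) = 0.056257, P(r = 3 | data) = 0.18599, P(r = 5 | data) = 0.45924, P(r = 7 | data) = 0.22503, P(r = 8 | data) = 0.055109.
Averaging over the posterior, P(blue next | data) = (8/9)(0.01837) + (7/9)(0.056257) + (2/3)(0.18599) + (4/9)(0.45924) + (2/9)(0.22503) + (1/9)(0.055109) = 0.44432.

0.4443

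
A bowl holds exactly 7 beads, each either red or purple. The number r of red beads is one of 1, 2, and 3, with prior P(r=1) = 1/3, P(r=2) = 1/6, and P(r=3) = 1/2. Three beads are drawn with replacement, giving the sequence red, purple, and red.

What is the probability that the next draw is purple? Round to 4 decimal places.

The likelihood of the observed sequence under each hypothesis: P(data | r = 1) = (1/7)(6/7)(1/7) = 0.017493; P(data | r = 2) = (2/7)(5/7)(2/7) = 0.058309; P(data | r = 3) = (3/7)(4/7)(3/7) = 0.10496.
The prior-weighted likelihoods are 1/3 · 0.017493 = 0.0058309, 1/6 · 0.058309 = 0.0097182, 1/2 · 0.10496 = 0.052478; with total 0.068027.
The posterior is then P(r = 1 | data) = 0.085714, P(r = 2 | data) = 0.14286, P(r = 3 | data) = 0.77143.
Averaging over the posterior, P(purple next | data) = (6/7)(0.085714) + (5/7)(0.14286) + (4/7)(0.77143) = 0.61633.

0.6163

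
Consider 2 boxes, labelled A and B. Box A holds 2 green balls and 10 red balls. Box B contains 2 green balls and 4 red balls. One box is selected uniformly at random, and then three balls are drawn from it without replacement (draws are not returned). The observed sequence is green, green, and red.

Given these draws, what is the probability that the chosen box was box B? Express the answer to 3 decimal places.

0.815

Compute the likelihood of the observed sequence for each case: P(data | box A) = (2/12)(1/11)(10/10) = 1/66; P(data | box B) = (2/6)(1/5)(4/4) = 1/15.
The prior-weighted likelihoods are 1/2 · 1/66 = 1/132, 1/2 · 1/15 = 1/30; summing to 9/220.
Hence P(box B | data) = (1/30) / (9/220) = 22/27.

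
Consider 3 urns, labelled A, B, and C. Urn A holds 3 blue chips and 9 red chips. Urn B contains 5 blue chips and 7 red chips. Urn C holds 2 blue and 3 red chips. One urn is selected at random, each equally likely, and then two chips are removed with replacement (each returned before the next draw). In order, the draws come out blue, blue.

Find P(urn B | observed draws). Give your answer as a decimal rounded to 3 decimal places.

Under each hypothesis, the probability of the observed sequence is: P(data | urn A) = (3/12)(3/12) = 0.0625; P(data | urn B) = (5/12)(5/12) = 0.17361; P(data | urn C) = (2/5)(2/5) = 0.16.
Multiplying each by its prior: 1/3 · 0.0625 = 0.020833, 1/3 · 0.17361 = 0.05787, 1/3 · 0.16 = 0.053333; summing to 0.13204.
So P(urn B | data) = (0.05787) / (0.13204) = 0.43829.

0.438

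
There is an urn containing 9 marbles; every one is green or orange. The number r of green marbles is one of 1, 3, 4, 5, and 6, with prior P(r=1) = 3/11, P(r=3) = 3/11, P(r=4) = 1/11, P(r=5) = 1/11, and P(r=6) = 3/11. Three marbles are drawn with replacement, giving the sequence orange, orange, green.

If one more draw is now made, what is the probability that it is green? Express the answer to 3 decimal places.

0.380

The likelihood of the observed sequence under each hypothesis: P(data | r = 1) = (8/9)(8/9)(1/9) = 0.087791; P(data | r = 3) = (6/9)(6/9)(3/9) = 0.14815; P(data | r = 4) = (5/9)(5/9)(4/9) = 0.13717; P(data | r = 5) = (4/9)(4/9)(5/9) = 0.10974; P(data | r = 6) = (3/9)(3/9)(6/9) = 0.074074.
Weighting by the prior gives 3/11 · 0.087791 = 0.023943, 3/11 · 0.14815 = 0.040404, 1/11 · 0.13717 = 0.01247, 1/11 · 0.10974 = 0.0099763, 3/11 · 0.074074 = 0.020202; these sum to 0.107.
Normalising, the posterior is P(r = 1 | data) = 0.22378, P(r = 3 | data) = 0.37762, P(r = 4 | data) = 0.11655, P(r = 5 | data) = 0.09324, P(r = 6 | data) = 0.18881.
So P(green next | data) = Σ P(green next | H) P(H | data) = (1/9)(0.22378) + (1/3)(0.37762) + (4/9)(0.11655) + (5/9)(0.09324) + (2/3)(0.18881) = 0.38021.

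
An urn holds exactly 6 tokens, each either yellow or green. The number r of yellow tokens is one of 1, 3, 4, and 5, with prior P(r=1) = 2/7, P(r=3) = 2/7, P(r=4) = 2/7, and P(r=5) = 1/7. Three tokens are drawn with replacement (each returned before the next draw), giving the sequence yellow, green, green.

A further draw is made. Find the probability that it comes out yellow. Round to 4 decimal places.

Compute the likelihood of the observed sequence for each case: P(data | r = 1) = (1/6)(5/6)(5/6) = 0.11574; P(data | r = 3) = (3/6)(3/6)(3/6) = 0.125; P(data | r = 4) = (4/6)(2/6)(2/6) = 0.074074; P(data | r = 5) = (5/6)(1/6)(1/6) = 0.023148.
The prior-weighted likelihoods are 2/7 · 0.11574 = 0.033069, 2/7 · 0.125 = 0.035714, 2/7 · 0.074074 = 0.021164, 1/7 · 0.023148 = 0.0033069; summing to 0.093254.
Dividing through by the total gives posterior P(r = 1 | data) = 0.35461, P(r = 3 | data) = 0.38298, P(r = 4 | data) = 0.22695, P(r = 5 | data) = 0.035461.
The predictive probability is P(yellow next | data) = (1/6)(0.35461) + (1/2)(0.38298) + (2/3)(0.22695) + (5/6)(0.035461) = 0.43144.

0.4314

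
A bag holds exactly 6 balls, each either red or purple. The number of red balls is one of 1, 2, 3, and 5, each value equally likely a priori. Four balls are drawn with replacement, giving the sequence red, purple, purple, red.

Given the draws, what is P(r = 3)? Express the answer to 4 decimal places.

0.4154

For each hypothesis, P(data | H) works out to: P(data | r = 1) = (1/6)(5/6)(5/6)(1/6) = 0.01929; P(data | r = 2) = (2/6)(4/6)(4/6)(2/6) = 0.049383; P(data | r = 3) = (3/6)(3/6)(3/6)(3/6) = 0.0625; P(data | r = 5) = (5/6)(1/6)(1/6)(5/6) = 0.01929.
The prior-weighted likelihoods are 1/4 · 0.01929 = 0.0048225, 1/4 · 0.049383 = 0.012346, 1/4 · 0.0625 = 0.015625, 1/4 · 0.01929 = 0.0048225; with total 0.037616.
By Bayes' rule, P(r = 3 | data) = (0.015625) / (0.037616) = 0.41538.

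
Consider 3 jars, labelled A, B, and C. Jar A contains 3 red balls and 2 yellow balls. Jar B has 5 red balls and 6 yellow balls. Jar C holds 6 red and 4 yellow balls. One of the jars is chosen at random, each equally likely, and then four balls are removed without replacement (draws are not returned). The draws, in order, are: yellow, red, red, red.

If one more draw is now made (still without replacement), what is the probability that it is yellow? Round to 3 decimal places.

The likelihood of the observed sequence under each hypothesis: P(data | jar A) = (2/5)(3/4)(2/3)(1/2) = 0.1; P(data | jar B) = (6/11)(5/10)(4/9)(3/8) = 0.045455; P(data | jar C) = (4/10)(6/9)(5/8)(4/7) = 0.095238.
Weighting by the prior gives 1/3 · 0.1 = 0.033333, 1/3 · 0.045455 = 0.015152, 1/3 · 0.095238 = 0.031746; these sum to 0.080231.
Dividing through by the total gives posterior P(jar A | data) = 0.41547, P(jar B | data) = 0.18885, P(jar C | data) = 0.39568.
The predictive probability is P(yellow next | data) = (1)(0.41547) + (5/7)(0.18885) + (1/2)(0.39568) = 0.7482.

0.748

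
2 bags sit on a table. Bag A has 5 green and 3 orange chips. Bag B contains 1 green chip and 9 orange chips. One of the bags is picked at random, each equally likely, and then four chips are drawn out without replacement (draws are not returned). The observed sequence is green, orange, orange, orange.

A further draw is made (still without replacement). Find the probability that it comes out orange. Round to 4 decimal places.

0.8485

The likelihood of the observed sequence under each hypothesis: P(data | bag A) = (5/8)(3/7)(2/6)(1/5) = 1/56; P(data | bag B) = (1/10)(9/9)(8/8)(7/7) = 1/10.
Weighting by the prior gives 1/2 · 1/56 = 1/112, 1/2 · 1/10 = 1/20; these sum to 33/560.
Dividing through by the total gives posterior P(bag A | data) = 5/33, P(bag B | data) = 28/33.
Averaging over the posterior, P(orange next | data) = (0)(5/33) + (1)(28/33) = 28/33.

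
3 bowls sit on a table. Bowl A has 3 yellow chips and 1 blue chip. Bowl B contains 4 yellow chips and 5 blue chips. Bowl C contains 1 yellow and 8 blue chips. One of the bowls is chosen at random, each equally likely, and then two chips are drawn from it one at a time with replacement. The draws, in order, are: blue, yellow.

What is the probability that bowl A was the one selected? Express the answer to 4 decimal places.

0.3517

Compute the likelihood of the observed sequence for each case: P(data | bowl A) = (1/4)(3/4) = 0.1875; P(data | bowl B) = (5/9)(4/9) = 0.24691; P(data | bowl C) = (8/9)(1/9) = 0.098765.
Weighting by the prior gives 1/3 · 0.1875 = 0.0625, 1/3 · 0.24691 = 0.082305, 1/3 · 0.098765 = 0.032922; these sum to 0.17773.
By Bayes' rule, P(bowl A | data) = (0.0625) / (0.17773) = 0.35166.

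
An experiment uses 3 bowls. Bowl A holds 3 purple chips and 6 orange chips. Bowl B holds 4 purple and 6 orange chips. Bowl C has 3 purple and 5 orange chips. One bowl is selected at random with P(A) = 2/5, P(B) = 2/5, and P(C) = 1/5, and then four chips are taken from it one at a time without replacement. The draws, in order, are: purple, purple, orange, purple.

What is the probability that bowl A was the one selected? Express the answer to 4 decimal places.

Compute the likelihood of the observed sequence for each case: P(data | bowl A) = (3/9)(2/8)(6/7)(1/6) = 0.011905; P(data | bowl B) = (4/10)(3/9)(6/8)(2/7) = 0.028571; P(data | bowl C) = (3/8)(2/7)(5/6)(1/5) = 0.017857.
Weighting by the prior gives 2/5 · 0.011905 = 0.0047619, 2/5 · 0.028571 = 0.011429, 1/5 · 0.017857 = 0.0035714; with total 0.019762.
So P(bowl A | data) = (0.0047619) / (0.019762) = 0.24096.

0.2410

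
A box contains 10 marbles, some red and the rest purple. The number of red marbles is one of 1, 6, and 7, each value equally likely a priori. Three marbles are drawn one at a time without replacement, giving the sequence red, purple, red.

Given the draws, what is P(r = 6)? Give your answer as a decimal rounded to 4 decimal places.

0.4878

Under each hypothesis, the probability of the observed sequence is: P(data | r = 1) = (1/10)(9/9)(0/8) = 0; P(data | r = 6) = (6/10)(4/9)(5/8) = 1/6; P(data | r = 7) = (7/10)(3/9)(6/8) = 7/40.
Weighting by the prior gives 1/3 · 0 = 0, 1/3 · 1/6 = 1/18, 1/3 · 7/40 = 7/120; with total 41/360.
Hence P(r = 6 | data) = (1/18) / (41/360) = 20/41.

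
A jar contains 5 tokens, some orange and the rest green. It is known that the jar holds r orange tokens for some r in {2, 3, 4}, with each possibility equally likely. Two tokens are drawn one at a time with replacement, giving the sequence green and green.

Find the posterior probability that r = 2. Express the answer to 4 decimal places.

Compute the likelihood of the observed sequence for each case: P(data | r = 2) = (3/5)(3/5) = 9/25; P(data | r = 3) = (2/5)(2/5) = 4/25; P(data | r = 4) = (1/5)(1/5) = 1/25.
Multiplying each by its prior: 1/3 · 9/25 = 3/25, 1/3 · 4/25 = 4/75, 1/3 · 1/25 = 1/75; summing to 14/75.
Therefore the posterior P(r = 2 | data) = (3/25) / (14/75) = 9/14.

0.6429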